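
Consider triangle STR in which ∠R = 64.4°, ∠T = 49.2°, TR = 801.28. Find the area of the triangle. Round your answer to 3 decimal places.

The third angle is ∠S = 180° − ∠T − ∠R = 66.40°.
Law of sines: RS = TR·sin T/sin S ≈ 661.93.
Law of sines: ST = TR·sin R/sin S ≈ 788.57.
Area = ½·TR·RS·sin R ≈ 2.3916e+05.

239160.873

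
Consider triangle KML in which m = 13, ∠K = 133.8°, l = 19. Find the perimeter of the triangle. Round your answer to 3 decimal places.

61.528

By the law of cosines, k² = m² + l² − 2·m·l·cos K = 871.92, so k ≈ 29.528.
Semiperimeter s = (29.528+13+19)/2 = 30.764.
Perimeter = 29.528 + 13 + 19 = 61.528.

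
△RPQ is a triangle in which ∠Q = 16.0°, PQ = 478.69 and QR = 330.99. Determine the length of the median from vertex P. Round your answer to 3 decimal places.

By the law of cosines, RP² = PQ² + QR² − 2·PQ·QR·cos Q = 34091, so RP ≈ 184.64.
Median from P: ½√(2·RP² + 2·PQ² − QR²) ≈ 322.84.

m_P ≈ 322.845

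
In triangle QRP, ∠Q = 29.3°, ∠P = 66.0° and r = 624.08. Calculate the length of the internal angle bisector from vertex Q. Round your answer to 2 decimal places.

577.80

The third angle is ∠R = 180° − ∠P − ∠Q = 84.70°.
Law of sines: q = r·sin Q/sin R ≈ 306.73.
Law of sines: p = r·sin P/sin R ≈ 572.57.
The bisector from Q has length 2·r·p·cos(∠Q/2)/(r+p) ≈ 577.8.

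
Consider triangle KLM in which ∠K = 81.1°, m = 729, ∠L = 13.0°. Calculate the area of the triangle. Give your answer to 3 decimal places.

59205.939

The third angle is ∠M = 180° − ∠K − ∠L = 85.90°.
Law of sines: k = m·sin K/sin M ≈ 722.07.
Law of sines: l = m·sin L/sin M ≈ 164.41.
Area = ½·m·k·sin L ≈ 59206.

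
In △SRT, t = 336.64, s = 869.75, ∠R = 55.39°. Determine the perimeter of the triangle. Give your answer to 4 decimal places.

1939.3201

By the law of cosines, r² = t² + s² − 2·t·s·cos R = 5.3719e+05, so r ≈ 732.93.
Semiperimeter p = (869.75+732.93+336.64)/2 = 969.66.
Perimeter = 869.75 + 732.93 + 336.64 = 1939.3.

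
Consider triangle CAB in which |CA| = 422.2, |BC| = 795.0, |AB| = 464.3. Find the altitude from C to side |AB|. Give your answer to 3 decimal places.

Semiperimeter s = (464.3 + 795 + 422.2)/2 = 840.75.
Heron's formula: area = √(840.75·376.45·45.75·418.55) ≈ 77850.
The altitude from C has length 2·area/|AB| ≈ 335.34.

h_C ≈ 335.342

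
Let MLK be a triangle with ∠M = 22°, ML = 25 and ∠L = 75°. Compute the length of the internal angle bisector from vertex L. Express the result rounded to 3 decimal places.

The third angle is ∠K = 180° − ∠M − ∠L = 83.00°.
Law of sines: LK = ML·sin M/sin K ≈ 9.4355.
Law of sines: KM = ML·sin L/sin K ≈ 24.329.
The bisector from L has length 2·ML·LK·cos(∠L/2)/(ML+LK) ≈ 10.869.

t_L ≈ 10.869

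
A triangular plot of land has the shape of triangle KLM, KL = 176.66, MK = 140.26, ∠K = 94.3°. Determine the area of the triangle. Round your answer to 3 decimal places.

12354.292

Area = ½·MK·KL·sin K ≈ 12354.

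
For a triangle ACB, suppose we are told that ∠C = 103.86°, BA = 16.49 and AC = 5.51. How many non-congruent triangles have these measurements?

AC·sin C = 5.51·sin(103.86°) ≈ 5.35.
Since ∠C is not acute, a triangle exists only if BA > AC; here BA > AC, so there is exactly one triangle.

1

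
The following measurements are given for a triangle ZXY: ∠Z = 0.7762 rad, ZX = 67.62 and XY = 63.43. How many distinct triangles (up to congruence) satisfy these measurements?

2

ZX·sin Z = 67.62·sin(0.7762 rad) ≈ 47.37.
Since ZX sin Z < XY < ZX (47.37 < 63.43 < 67.62), two triangles exist.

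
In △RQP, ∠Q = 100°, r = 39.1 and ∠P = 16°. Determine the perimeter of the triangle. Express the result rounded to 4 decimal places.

perimeter ≈ 93.9328

The third angle is ∠R = 180° − ∠Q − ∠P = 64.00°.
Law of sines: q = r·sin Q/sin R ≈ 42.842.
Law of sines: p = r·sin P/sin R ≈ 11.991.
Semiperimeter s = (39.1+42.842+11.991)/2 = 46.966.
Perimeter = 39.1 + 42.842 + 11.991 = 93.933.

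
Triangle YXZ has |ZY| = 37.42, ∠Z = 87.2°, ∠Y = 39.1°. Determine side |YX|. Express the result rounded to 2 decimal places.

46.38

The third angle is ∠X = 180° − ∠Z − ∠Y = 53.70°.
Law of sines: |YX| = |ZY|·sin Z/sin X ≈ 46.375.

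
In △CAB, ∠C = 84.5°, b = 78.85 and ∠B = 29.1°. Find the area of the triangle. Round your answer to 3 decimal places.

The third angle is ∠A = 180° − ∠B − ∠C = 66.40°.
Law of sines: c = b·sin C/sin B ≈ 161.38.
Law of sines: a = b·sin A/sin B ≈ 148.57.
Area = ½·b·c·sin A ≈ 5830.4.

5830.435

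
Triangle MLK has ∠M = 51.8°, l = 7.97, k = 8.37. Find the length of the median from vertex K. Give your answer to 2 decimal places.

m_K ≈ 6.31

By the law of cosines, m² = l² + k² − 2·l·k·cos M = 51.071, so m ≈ 7.1464.
Median from K: ½√(2·m² + 2·l² − k²) ≈ 6.3073.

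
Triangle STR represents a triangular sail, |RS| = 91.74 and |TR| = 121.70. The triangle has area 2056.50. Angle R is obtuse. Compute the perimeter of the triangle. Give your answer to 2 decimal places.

perimeter ≈ 423.17

From area = ½·|TR|·|RS|·sin R, we get sin R = 2·area/(|TR|·|RS|) ≈ 0.36839.
Taking the obtuse solution, ∠R ≈ 2.764 rad.
Law of cosines then gives |ST| ≈ 209.73.
Perimeter = 121.7 + 91.74 + 209.73 = 423.17.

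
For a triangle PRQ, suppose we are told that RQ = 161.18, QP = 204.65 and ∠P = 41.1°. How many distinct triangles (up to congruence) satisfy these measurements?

2

QP·sin P = 204.65·sin(41.1°) ≈ 134.5.
Since QP sin P < RQ < QP (134.5 < 161.18 < 204.65), two triangles exist.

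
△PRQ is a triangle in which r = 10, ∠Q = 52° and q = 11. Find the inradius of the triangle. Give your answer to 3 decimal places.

Law of sines: sin R = r·sin Q/q ≈ 0.71637.
Since q ≥ r, only the acute value applies: ∠R ≈ 45.76°.
Then ∠P = 180° − ∠Q − ∠R ≈ 82.24°.
Law of sines gives p = q·sin P/sin Q ≈ 13.832.
Area = ½·q·r·sin P ≈ 54.497.
Semiperimeter s = (13.832+10+11)/2 = 17.416.
Inradius = area/s = 54.497/17.416 ≈ 3.1292.

3.129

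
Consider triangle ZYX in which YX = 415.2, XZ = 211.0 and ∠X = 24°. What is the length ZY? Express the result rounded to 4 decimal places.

238.4234

By the law of cosines, ZY² = YX² + XZ² − 2·YX·XZ·cos X = 56846, so ZY ≈ 238.42.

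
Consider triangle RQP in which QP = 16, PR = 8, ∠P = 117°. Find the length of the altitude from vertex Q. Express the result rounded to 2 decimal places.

By the law of cosines, RQ² = QP² + PR² − 2·QP·PR·cos P = 436.22, so RQ ≈ 20.886.
Area = ½·QP·PR·sin P ≈ 57.024.
The altitude from Q has length 2·area/PR ≈ 14.256.

h_Q ≈ 14.26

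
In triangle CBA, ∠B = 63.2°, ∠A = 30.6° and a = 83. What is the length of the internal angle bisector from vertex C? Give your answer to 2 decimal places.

t_C ≈ 77.19

The third angle is ∠C = 180° − ∠B − ∠A = 86.20°.
Law of sines: c = a·sin C/sin A ≈ 162.69.
Law of sines: b = a·sin B/sin A ≈ 145.54.
The bisector from C has length 2·b·a·cos(∠C/2)/(b+a) ≈ 77.187.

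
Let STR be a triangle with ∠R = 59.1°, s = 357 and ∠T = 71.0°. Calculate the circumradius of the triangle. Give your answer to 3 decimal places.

The third angle is ∠S = 180° − ∠T − ∠R = 49.90°.
Law of sines: t = s·sin T/sin S ≈ 441.29.
Law of sines: r = s·sin R/sin S ≈ 400.47.
Circumradius = s/(2 sin S) ≈ 233.36.

233.357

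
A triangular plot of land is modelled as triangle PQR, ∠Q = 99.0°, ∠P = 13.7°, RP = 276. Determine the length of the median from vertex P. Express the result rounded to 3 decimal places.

m_P ≈ 264.994

The third angle is ∠R = 180° − ∠P − ∠Q = 67.30°.
Law of sines: QR = RP·sin P/sin Q ≈ 66.182.
Law of sines: PQ = RP·sin R/sin Q ≈ 257.79.
Median from P: ½√(2·RP² + 2·PQ² − QR²) ≈ 264.99.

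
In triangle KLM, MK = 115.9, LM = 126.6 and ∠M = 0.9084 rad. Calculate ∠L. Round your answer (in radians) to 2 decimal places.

By the law of cosines, KL² = LM² + MK² − 2·LM·MK·cos M = 11412, so KL ≈ 106.83.
Law of cosines again: cos L = (KL² + LM² − MK²)/(2·KL·LM) ≈ 0.51784, so ∠L ≈ 1.0265 rad.

∠L ≈ 1.03 rad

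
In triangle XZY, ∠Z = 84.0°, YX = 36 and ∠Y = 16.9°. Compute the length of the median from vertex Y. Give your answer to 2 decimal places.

The third angle is ∠X = 180° − ∠Z − ∠Y = 79.10°.
Law of sines: ZY = YX·sin X/sin Z ≈ 35.545.
Law of sines: XZ = YX·sin Y/sin Z ≈ 10.523.
Median from Y: ½√(2·ZY² + 2·YX² − XZ²) ≈ 35.384.

35.38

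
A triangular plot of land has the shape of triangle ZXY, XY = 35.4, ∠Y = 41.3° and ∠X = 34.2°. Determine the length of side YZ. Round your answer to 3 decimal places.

20.552

The third angle is ∠Z = 180° − ∠X − ∠Y = 104.50°.
Law of sines: YZ = XY·sin X/sin Z ≈ 20.552.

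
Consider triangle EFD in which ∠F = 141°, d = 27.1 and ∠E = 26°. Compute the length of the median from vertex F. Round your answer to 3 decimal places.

18.020

The third angle is ∠D = 180° − ∠E − ∠F = 13.00°.
Law of sines: e = d·sin E/sin D ≈ 52.811.
Law of sines: f = d·sin F/sin D ≈ 75.815.
Median from F: ½√(2·d² + 2·e² − f²) ≈ 18.02.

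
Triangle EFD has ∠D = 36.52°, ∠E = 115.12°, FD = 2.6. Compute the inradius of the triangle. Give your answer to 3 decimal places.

The third angle is ∠F = 180° − ∠D − ∠E = 28.36°.
Law of sines: DE = FD·sin F/sin E ≈ 1.364.
Law of sines: EF = FD·sin D/sin E ≈ 1.7089.
Area = ½·FD·DE·sin D ≈ 1.0553.
Semiperimeter s = (2.6+1.364+1.7089)/2 = 2.8365.
Inradius = area/s = 1.0553/2.8365 ≈ 0.37204.

r ≈ 0.372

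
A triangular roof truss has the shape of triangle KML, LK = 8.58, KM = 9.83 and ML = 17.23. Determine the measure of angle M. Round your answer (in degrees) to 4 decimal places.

∠M ≈ 19.2074°

By the law of cosines, cos M = (KM² + ML² − LK²) / (2·KM·ML) ≈ 0.94433, so ∠M ≈ 19.21°.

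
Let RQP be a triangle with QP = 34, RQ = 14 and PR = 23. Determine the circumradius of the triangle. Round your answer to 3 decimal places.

22.879

By the law of cosines, cos R = (PR² + RQ² − QP²) / (2·PR·RQ) ≈ -0.66925, so ∠R ≈ 2.304 rad.
Circumradius = QP/(2 sin R) ≈ 22.879.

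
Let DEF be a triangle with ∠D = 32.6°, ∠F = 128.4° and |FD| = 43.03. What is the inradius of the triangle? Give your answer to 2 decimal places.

The third angle is ∠E = 180° − ∠F − ∠D = 19.00°.
Law of sines: |EF| = |FD|·sin D/sin E ≈ 71.209.
Law of sines: |DE| = |FD|·sin F/sin E ≈ 103.58.
Area = ½·|FD|·|EF|·sin F ≈ 1200.7.
Semiperimeter s = (71.209+43.03+103.58)/2 = 108.91.
Inradius = area/s = 1200.7/108.91 ≈ 11.024.

11.02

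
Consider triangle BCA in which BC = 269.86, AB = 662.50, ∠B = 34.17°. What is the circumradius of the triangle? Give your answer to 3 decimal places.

By the law of cosines, CA² = AB² + BC² − 2·AB·BC·cos B = 2.1589e+05, so CA ≈ 464.64.
Area = ½·AB·BC·sin B ≈ 50207.
Circumradius = CA/(2 sin B) ≈ 413.64.

R ≈ 413.639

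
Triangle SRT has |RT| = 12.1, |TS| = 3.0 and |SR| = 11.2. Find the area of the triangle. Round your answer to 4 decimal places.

area ≈ 16.5313

Semiperimeter s = (12.1 + 3 + 11.2)/2 = 13.15.
Heron's formula: area = √(13.15·1.05·10.15·1.95) ≈ 16.531.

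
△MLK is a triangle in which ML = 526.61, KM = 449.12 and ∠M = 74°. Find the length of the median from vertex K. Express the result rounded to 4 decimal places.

By the law of cosines, LK² = KM² + ML² − 2·KM·ML·cos M = 3.4864e+05, so LK ≈ 590.46.
Median from K: ½√(2·LK² + 2·KM² − ML²) ≈ 453.7.

m_K ≈ 453.7037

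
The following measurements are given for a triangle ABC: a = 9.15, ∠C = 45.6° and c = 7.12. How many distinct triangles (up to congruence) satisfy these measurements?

a·sin C = 9.15·sin(45.6°) ≈ 6.537.
Since a sin C < c < a (6.537 < 7.12 < 9.15), two triangles exist.

2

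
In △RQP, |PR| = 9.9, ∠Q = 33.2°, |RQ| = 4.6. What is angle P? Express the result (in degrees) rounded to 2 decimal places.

14.74

Law of sines: sin P = |RQ|·sin Q/|PR| ≈ 0.25442.
Since |PR| ≥ |RQ|, only the acute value applies: ∠P ≈ 14.74°.
Then ∠R = 180° − ∠Q − ∠P ≈ 132.06°.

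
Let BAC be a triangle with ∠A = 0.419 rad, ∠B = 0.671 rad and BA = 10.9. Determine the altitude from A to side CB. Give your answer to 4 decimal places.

The third angle is ∠C = π − ∠B − ∠A = 2.052 rad.
Law of sines: AC = BA·sin B/sin C ≈ 7.6439.
Law of sines: CB = BA·sin A/sin C ≈ 5.0017.
Area = ½·BA·AC·sin A ≈ 16.949.
The altitude from A has length 2·area/CB ≈ 6.7773.

6.7773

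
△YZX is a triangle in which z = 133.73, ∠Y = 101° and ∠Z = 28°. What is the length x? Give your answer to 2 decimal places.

The third angle is ∠X = 180° − ∠Y − ∠Z = 51.00°.
Law of sines: x = z·sin X/sin Z ≈ 221.37.

221.37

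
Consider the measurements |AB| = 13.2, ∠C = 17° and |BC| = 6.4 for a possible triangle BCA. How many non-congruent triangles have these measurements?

|BC|·sin C = 6.4·sin(17°) ≈ 1.871.
Since |AB| ≥ |BC|, exactly one triangle exists.

1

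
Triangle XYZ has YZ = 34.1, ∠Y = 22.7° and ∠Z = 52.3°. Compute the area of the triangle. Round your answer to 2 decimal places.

The third angle is ∠X = 180° − ∠Y − ∠Z = 105.00°.
Law of sines: ZX = YZ·sin Y/sin X ≈ 13.624.
Law of sines: XY = YZ·sin Z/sin X ≈ 27.932.
Area = ½·YZ·ZX·sin Z ≈ 183.79.

area ≈ 183.79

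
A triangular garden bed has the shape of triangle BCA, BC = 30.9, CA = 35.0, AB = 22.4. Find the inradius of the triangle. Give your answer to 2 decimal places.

r ≈ 7.73

Semiperimeter s = (35 + 22.4 + 30.9)/2 = 44.15.
Heron's formula: area = √(44.15·9.15·21.75·13.25) ≈ 341.2.
Inradius = area/s = 341.2/44.15 ≈ 7.7283.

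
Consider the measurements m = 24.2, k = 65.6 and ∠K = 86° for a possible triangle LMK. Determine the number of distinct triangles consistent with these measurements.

m·sin K = 24.2·sin(86°) ≈ 24.14.
Since k ≥ m, exactly one triangle exists.

1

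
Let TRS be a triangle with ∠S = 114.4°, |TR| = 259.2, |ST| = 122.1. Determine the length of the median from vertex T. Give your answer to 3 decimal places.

Law of sines: sin R = |ST|·sin S/|TR| ≈ 0.42899.
Since |TR| ≥ |ST|, only the acute value applies: ∠R ≈ 25.40°.
Then ∠T = 180° − ∠S − ∠R ≈ 40.20°.
Law of sines gives |RS| = |TR|·sin T/sin S ≈ 183.7.
Median from T: ½√(2·|ST|² + 2·|TR|² − |RS|²) ≈ 180.58.

m_T ≈ 180.583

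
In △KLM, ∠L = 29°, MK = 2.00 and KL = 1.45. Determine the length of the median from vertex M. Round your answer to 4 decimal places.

2.5310

Law of sines: sin M = KL·sin L/MK ≈ 0.35149.
Since MK ≥ KL, only the acute value applies: ∠M ≈ 20.58°.
Then ∠K = 180° − ∠L − ∠M ≈ 130.42°.
Law of sines gives LM = MK·sin K/sin L ≈ 3.1406.
Median from M: ½√(2·LM² + 2·MK² − KL²) ≈ 2.531.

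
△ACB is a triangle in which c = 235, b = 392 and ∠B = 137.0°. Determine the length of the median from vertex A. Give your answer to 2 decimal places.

Law of sines: sin C = c·sin B/b ≈ 0.40885.
Since b ≥ c, only the acute value applies: ∠C ≈ 24.13°.
Then ∠A = 180° − ∠B − ∠C ≈ 18.87°.
Law of sines gives a = b·sin A/sin B ≈ 185.87.
Median from A: ½√(2·c² + 2·b² − a²) ≈ 309.53.

309.53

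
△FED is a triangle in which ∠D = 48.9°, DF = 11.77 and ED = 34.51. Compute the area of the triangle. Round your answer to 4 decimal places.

153.0422

Area = ½·ED·DF·sin D ≈ 153.04.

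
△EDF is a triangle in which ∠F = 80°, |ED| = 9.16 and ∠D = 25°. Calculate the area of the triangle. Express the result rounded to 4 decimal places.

area ≈ 17.3901

The third angle is ∠E = 180° − ∠D − ∠F = 75.00°.
Law of sines: |DF| = |ED|·sin E/sin F ≈ 8.9844.
Law of sines: |FE| = |ED|·sin D/sin F ≈ 3.9309.
Area = ½·|ED|·|DF|·sin D ≈ 17.39.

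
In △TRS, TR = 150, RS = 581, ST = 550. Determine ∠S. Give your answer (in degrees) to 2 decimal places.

By the law of cosines, cos S = (RS² + ST² − TR²) / (2·RS·ST) ≈ 0.96630, so ∠S ≈ 14.92°.

∠S ≈ 14.92°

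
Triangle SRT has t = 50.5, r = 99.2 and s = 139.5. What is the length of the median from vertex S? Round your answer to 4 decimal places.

Median from S: ½√(2·r² + 2·t² − s²) ≈ 36.474.

36.4744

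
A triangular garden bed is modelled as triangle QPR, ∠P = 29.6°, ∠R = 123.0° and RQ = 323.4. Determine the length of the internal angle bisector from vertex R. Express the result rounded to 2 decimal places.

148.86

The third angle is ∠Q = 180° − ∠P − ∠R = 27.40°.
Law of sines: PR = RQ·sin Q/sin P ≈ 301.31.
Law of sines: QP = RQ·sin R/sin P ≈ 549.11.
The bisector from R has length 2·PR·RQ·cos(∠R/2)/(PR+RQ) ≈ 148.86.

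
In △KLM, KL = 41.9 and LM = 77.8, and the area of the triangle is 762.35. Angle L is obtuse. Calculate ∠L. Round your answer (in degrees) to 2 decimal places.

From area = ½·KL·LM·sin L, we get sin L = 2·area/(KL·LM) ≈ 0.46773.
Taking the obtuse solution, ∠L ≈ 152.11°.

152.11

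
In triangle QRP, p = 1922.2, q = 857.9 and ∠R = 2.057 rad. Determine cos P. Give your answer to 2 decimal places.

0.72

By the law of cosines, r² = p² + q² − 2·p·q·cos R = 5.972e+06, so r ≈ 2443.8.
Law of cosines again: cos P = (q² + r² − p²)/(2·q·r) ≈ 0.71860, so ∠P ≈ 0.769 rad.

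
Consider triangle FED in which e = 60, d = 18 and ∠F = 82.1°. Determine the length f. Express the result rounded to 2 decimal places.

By the law of cosines, f² = e² + d² − 2·e·d·cos F = 3627.1, so f ≈ 60.226.

60.23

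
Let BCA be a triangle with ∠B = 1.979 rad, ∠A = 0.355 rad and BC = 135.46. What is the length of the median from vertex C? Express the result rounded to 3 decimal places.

m_C ≈ 230.910

The third angle is ∠C = π − ∠A − ∠B = 0.808 rad.
Law of sines: CA = BC·sin B/sin A ≈ 357.69.
Law of sines: AB = BC·sin C/sin A ≈ 281.62.
Median from C: ½√(2·BC² + 2·CA² − AB²) ≈ 230.91.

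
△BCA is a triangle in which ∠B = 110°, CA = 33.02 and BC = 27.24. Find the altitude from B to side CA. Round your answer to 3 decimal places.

h_B ≈ 8.948

Law of sines: sin A = BC·sin B/CA ≈ 0.77520.
Since CA ≥ BC, only the acute value applies: ∠A ≈ 50.82°.
Then ∠C = 180° − ∠B − ∠A ≈ 19.18°.
Law of sines gives AB = CA·sin C/sin B ≈ 11.542.
Area = ½·CA·BC·sin C ≈ 147.73.
The altitude from B has length 2·area/CA ≈ 8.9478.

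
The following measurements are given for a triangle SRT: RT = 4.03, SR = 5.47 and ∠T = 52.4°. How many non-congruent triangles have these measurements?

1

RT·sin T = 4.03·sin(52.4°) ≈ 3.193.
Since SR ≥ RT, exactly one triangle exists.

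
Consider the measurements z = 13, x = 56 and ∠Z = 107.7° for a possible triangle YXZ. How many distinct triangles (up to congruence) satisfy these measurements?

0

x·sin Z = 56·sin(107.7°) ≈ 53.35.
Since ∠Z is not acute, a triangle exists only if z > x; here z ≤ x, so there is no triangle.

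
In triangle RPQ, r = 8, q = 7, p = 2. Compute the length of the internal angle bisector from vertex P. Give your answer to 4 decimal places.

t_P ≈ 7.4165

By the law of cosines, cos P = (q² + r² − p²) / (2·q·r) ≈ 0.97321, so ∠P ≈ 13.29°.
The bisector from P has length 2·q·r·cos(∠P/2)/(q+r) ≈ 7.4165.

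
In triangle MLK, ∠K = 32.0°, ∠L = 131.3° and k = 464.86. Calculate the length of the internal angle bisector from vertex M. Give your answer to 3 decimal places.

539.393

The third angle is ∠M = 180° − ∠L − ∠K = 16.70°.
Law of sines: m = k·sin M/sin K ≈ 252.08.
Law of sines: l = k·sin L/sin K ≈ 659.03.
The bisector from M has length 2·l·k·cos(∠M/2)/(l+k) ≈ 539.39.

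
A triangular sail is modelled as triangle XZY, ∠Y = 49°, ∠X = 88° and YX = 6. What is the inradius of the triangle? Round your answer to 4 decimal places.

The third angle is ∠Z = 180° − ∠Y − ∠X = 43.00°.
Law of sines: ZY = YX·sin X/sin Z ≈ 8.7923.
Law of sines: XZ = YX·sin Y/sin Z ≈ 6.6397.
Area = ½·YX·ZY·sin Y ≈ 19.907.
Semiperimeter s = (8.7923+6+6.6397)/2 = 10.716.
Inradius = area/s = 19.907/10.716 ≈ 1.8577.

r ≈ 1.8577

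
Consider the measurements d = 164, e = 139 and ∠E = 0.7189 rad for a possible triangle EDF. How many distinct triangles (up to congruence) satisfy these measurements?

d·sin E = 164·sin(0.7189 rad) ≈ 108.
Since d sin E < e < d (108 < 139 < 164), two triangles exist.

2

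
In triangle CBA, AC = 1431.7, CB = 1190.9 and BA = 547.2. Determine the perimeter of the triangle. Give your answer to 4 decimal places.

3169.8000

Perimeter = 547.2 + 1431.7 + 1190.9 = 3169.8.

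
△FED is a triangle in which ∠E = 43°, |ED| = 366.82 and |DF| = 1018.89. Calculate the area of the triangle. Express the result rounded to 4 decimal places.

area ≈ 157104.0667

Law of sines: sin F = |ED|·sin E/|DF| ≈ 0.24553.
Since |DF| ≥ |ED|, only the acute value applies: ∠F ≈ 14.21°.
Then ∠D = 180° − ∠E − ∠F ≈ 122.79°.
Law of sines gives |FE| = |DF|·sin D/sin E ≈ 1256.
Area = ½·|DF|·|ED|·sin D ≈ 1.571e+05.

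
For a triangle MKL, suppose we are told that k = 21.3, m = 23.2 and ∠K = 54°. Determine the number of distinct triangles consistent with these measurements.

m·sin K = 23.2·sin(54°) ≈ 18.77.
Since m sin K < k < m (18.77 < 21.3 < 23.2), two triangles exist.

2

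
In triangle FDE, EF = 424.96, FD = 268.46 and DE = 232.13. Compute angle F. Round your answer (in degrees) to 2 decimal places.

By the law of cosines, cos F = (EF² + FD² − DE²) / (2·EF·FD) ≈ 0.87118, so ∠F ≈ 29.40°.

∠F ≈ 29.40°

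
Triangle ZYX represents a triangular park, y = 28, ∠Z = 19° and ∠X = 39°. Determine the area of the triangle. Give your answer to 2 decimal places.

The third angle is ∠Y = 180° − ∠X − ∠Z = 122.00°.
Law of sines: z = y·sin Z/sin Y ≈ 10.749.
Law of sines: x = y·sin X/sin Y ≈ 20.778.
Area = ½·y·z·sin X ≈ 94.706.

94.71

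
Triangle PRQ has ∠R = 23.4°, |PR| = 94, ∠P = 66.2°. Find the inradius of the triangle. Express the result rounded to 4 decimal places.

14.7733

The third angle is ∠Q = 180° − ∠P − ∠R = 90.40°.
Law of sines: |RQ| = |PR|·sin P/sin Q ≈ 86.008.
Law of sines: |QP| = |PR|·sin R/sin Q ≈ 37.333.
Area = ½·|PR|·|RQ|·sin R ≈ 1605.4.
Semiperimeter s = (86.008+37.333+94)/2 = 108.67.
Inradius = area/s = 1605.4/108.67 ≈ 14.773.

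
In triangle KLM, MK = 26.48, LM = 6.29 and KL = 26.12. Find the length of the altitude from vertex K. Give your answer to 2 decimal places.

Semiperimeter s = (6.29 + 26.48 + 26.12)/2 = 29.445.
Heron's formula: area = √(29.445·23.155·2.965·3.325) ≈ 81.985.
The altitude from K has length 2·area/LM ≈ 26.068.

26.07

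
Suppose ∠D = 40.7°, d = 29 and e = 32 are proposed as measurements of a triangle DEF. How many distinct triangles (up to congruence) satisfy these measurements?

e·sin D = 32·sin(40.7°) ≈ 20.87.
Since e sin D < d < e (20.87 < 29 < 32), two triangles exist.

2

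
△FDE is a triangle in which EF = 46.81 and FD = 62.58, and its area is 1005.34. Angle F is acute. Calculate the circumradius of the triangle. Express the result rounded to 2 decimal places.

R ≈ 31.30

From area = ½·EF·FD·sin F, we get sin F = 2·area/(EF·FD) ≈ 0.68639.
Taking the acute solution, ∠F ≈ 43.34°.
Law of cosines then gives DE ≈ 42.974.
Circumradius = DE/(2 sin F) ≈ 31.304.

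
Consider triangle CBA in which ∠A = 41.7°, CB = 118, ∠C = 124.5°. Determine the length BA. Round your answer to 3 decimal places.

146.185

The third angle is ∠B = 180° − ∠A − ∠C = 13.80°.
Law of sines: BA = CB·sin C/sin A ≈ 146.19.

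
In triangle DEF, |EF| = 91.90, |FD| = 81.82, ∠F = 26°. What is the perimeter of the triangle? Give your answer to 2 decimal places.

214.01

By the law of cosines, |DE|² = |EF|² + |FD|² − 2·|EF|·|FD|·cos F = 1623.6, so |DE| ≈ 40.294.
Semiperimeter s = (91.9+81.82+40.294)/2 = 107.01.
Perimeter = 91.9 + 81.82 + 40.294 = 214.01.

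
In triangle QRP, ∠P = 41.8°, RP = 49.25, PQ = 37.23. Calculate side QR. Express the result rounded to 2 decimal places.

By the law of cosines, QR² = RP² + PQ² − 2·RP·PQ·cos P = 1077.9, so QR ≈ 32.831.

32.83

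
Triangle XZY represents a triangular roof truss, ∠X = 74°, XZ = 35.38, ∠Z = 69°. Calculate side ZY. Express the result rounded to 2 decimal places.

The third angle is ∠Y = 180° − ∠X − ∠Z = 37.00°.
Law of sines: ZY = XZ·sin X/sin Y ≈ 56.511.

56.51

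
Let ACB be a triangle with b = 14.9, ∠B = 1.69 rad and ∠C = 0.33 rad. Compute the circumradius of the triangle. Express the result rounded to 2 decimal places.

R ≈ 7.50

The third angle is ∠A = π − ∠C − ∠B = 1.122 rad.
Law of sines: a = b·sin A/sin B ≈ 13.518.
Law of sines: c = b·sin C/sin B ≈ 4.8627.
Circumradius = b/(2 sin B) ≈ 7.5032.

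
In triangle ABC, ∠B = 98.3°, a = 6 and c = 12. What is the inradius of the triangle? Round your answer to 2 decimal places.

r ≈ 2.21

By the law of cosines, b² = c² + a² − 2·c·a·cos B = 200.79, so b ≈ 14.17.
Area = ½·c·a·sin B ≈ 35.623.
Semiperimeter s = (6+14.17+12)/2 = 16.085.
Inradius = area/s = 35.623/16.085 ≈ 2.2147.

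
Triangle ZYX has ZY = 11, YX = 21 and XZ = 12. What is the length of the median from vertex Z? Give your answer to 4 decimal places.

m_Z ≈ 4.7170

Median from Z: ½√(2·XZ² + 2·ZY² − YX²) ≈ 4.717.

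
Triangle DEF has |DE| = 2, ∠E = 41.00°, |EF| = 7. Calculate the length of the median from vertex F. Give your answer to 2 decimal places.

By the law of cosines, |FD|² = |DE|² + |EF|² − 2·|DE|·|EF|·cos E = 31.868, so |FD| ≈ 5.6452.
Median from F: ½√(2·|EF|² + 2·|FD|² − |DE|²) ≈ 6.2797.

6.28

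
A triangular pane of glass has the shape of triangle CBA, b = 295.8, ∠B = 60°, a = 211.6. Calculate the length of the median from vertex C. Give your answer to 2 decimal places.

193.84

Law of sines: sin A = a·sin B/b ≈ 0.61951.
Since b ≥ a, only the acute value applies: ∠A ≈ 38.28°.
Then ∠C = 180° − ∠B − ∠A ≈ 81.72°.
Law of sines gives c = b·sin C/sin B ≈ 338.
Median from C: ½√(2·b² + 2·a² − c²) ≈ 193.84.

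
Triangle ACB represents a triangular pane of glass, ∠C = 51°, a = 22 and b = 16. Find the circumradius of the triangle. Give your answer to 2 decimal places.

R ≈ 11.09

By the law of cosines, c² = b² + a² − 2·b·a·cos C = 296.96, so c ≈ 17.232.
Area = ½·b·a·sin C ≈ 136.78.
Circumradius = c/(2 sin C) ≈ 11.087.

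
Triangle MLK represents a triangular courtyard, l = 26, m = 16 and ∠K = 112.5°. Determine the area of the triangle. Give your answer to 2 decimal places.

Area = ½·m·l·sin K ≈ 192.17.

192.17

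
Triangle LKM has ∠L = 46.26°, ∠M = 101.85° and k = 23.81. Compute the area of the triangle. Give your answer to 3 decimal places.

379.393

The third angle is ∠K = 180° − ∠M − ∠L = 31.89°.
Law of sines: l = k·sin L/sin K ≈ 32.562.
Law of sines: m = k·sin M/sin K ≈ 44.109.
Area = ½·k·l·sin M ≈ 379.39.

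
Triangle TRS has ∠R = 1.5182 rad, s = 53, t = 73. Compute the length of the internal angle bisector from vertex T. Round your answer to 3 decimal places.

By the law of cosines, r² = s² + t² − 2·s·t·cos R = 7731.2, so r ≈ 87.927.
Law of cosines again: cos T = (r² + s² − t²)/(2·r·s) ≈ 0.55912, so ∠T ≈ 0.9775 rad.
The bisector from T has length 2·r·s·cos(∠T/2)/(r+s) ≈ 58.393.

t_T ≈ 58.393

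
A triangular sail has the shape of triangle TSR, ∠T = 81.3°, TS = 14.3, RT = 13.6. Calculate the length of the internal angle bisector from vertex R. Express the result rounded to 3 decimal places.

By the law of cosines, SR² = RT² + TS² − 2·RT·TS·cos T = 330.62, so SR ≈ 18.183.
Law of cosines again: cos R = (SR² + RT² − TS²)/(2·SR·RT) ≈ 0.62900, so ∠R ≈ 51.02°.
The bisector from R has length 2·SR·RT·cos(∠R/2)/(SR+RT) ≈ 14.044.

t_R ≈ 14.044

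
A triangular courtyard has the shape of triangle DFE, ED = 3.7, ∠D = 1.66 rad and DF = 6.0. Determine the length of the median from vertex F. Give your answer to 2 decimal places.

m_F ≈ 6.43

By the law of cosines, FE² = ED² + DF² − 2·ED·DF·cos D = 53.645, so FE ≈ 7.3243.
Median from F: ½√(2·DF² + 2·FE² − ED²) ≈ 6.4343.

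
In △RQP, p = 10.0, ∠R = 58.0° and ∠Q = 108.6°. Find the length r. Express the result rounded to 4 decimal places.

The third angle is ∠P = 180° − ∠R − ∠Q = 13.40°.
Law of sines: r = p·sin R/sin P ≈ 36.594.

36.5936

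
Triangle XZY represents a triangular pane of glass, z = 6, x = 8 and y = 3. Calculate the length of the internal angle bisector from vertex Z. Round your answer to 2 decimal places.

4.11

By the law of cosines, cos Z = (y² + x² − z²) / (2·y·x) ≈ 0.77083, so ∠Z ≈ 39.57°.
The bisector from Z has length 2·y·x·cos(∠Z/2)/(y+x) ≈ 4.106.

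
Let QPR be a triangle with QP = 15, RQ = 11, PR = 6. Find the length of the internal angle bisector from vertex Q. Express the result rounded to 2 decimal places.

By the law of cosines, cos Q = (RQ² + QP² − PR²) / (2·RQ·QP) ≈ 0.93939, so ∠Q ≈ 20.05°.
The bisector from Q has length 2·RQ·QP·cos(∠Q/2)/(RQ+QP) ≈ 12.499.

t_Q ≈ 12.50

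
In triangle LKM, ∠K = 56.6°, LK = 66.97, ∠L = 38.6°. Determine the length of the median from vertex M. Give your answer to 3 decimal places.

36.534

The third angle is ∠M = 180° − ∠L − ∠K = 84.80°.
Law of sines: KM = LK·sin L/sin M ≈ 41.954.
Law of sines: ML = LK·sin K/sin M ≈ 56.141.
Median from M: ½√(2·KM² + 2·ML² − LK²) ≈ 36.534.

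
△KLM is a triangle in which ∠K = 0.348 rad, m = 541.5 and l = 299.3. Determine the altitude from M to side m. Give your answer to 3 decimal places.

102.067

By the law of cosines, k² = l² + m² − 2·l·m·cos K = 78091, so k ≈ 279.45.
Area = ½·l·m·sin K ≈ 27635.
The altitude from M has length 2·area/m ≈ 102.07.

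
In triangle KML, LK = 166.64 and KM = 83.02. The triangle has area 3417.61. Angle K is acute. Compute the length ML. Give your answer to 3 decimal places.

102.982

From area = ½·LK·KM·sin K, we get sin K = 2·area/(LK·KM) ≈ 0.49407.
Taking the acute solution, ∠K ≈ 29.61°.
Law of cosines then gives ML ≈ 102.98.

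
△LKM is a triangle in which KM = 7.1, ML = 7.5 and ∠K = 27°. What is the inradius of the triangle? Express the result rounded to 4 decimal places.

r ≈ 1.5243

Law of sines: sin L = KM·sin K/ML ≈ 0.42978.
Since ML ≥ KM, only the acute value applies: ∠L ≈ 25.45°.
Then ∠M = 180° − ∠K − ∠L ≈ 127.55°.
Law of sines gives LK = ML·sin M/sin K ≈ 13.098.
Area = ½·ML·KM·sin M ≈ 21.11.
Semiperimeter s = (7.1+7.5+13.098)/2 = 13.849.
Inradius = area/s = 21.11/13.849 ≈ 1.5243.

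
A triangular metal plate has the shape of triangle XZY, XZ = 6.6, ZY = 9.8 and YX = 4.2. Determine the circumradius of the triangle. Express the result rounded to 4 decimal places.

By the law of cosines, cos X = (YX² + XZ² − ZY²) / (2·YX·XZ) ≈ -0.62843, so ∠X ≈ 128.93°.
Circumradius = ZY/(2 sin X) ≈ 6.2993.

6.2993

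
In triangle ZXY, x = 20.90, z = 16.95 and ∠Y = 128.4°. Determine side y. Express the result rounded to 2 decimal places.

34.12

By the law of cosines, y² = z² + x² − 2·z·x·cos Y = 1164.2, so y ≈ 34.12.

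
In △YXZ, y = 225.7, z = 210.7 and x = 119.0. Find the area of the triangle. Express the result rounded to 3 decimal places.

area ≈ 12391.260

Semiperimeter s = (225.7 + 119 + 210.7)/2 = 277.7.
Heron's formula: area = √(277.7·52·158.7·67) ≈ 12391.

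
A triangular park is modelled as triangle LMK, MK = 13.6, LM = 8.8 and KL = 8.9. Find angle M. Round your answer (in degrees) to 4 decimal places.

By the law of cosines, cos M = (LM² + MK² − KL²) / (2·LM·MK) ≈ 0.76533, so ∠M ≈ 40.06°.

40.0634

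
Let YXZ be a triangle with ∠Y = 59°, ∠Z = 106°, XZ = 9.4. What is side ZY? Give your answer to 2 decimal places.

The third angle is ∠X = 180° − ∠Z − ∠Y = 15.00°.
Law of sines: ZY = XZ·sin X/sin Y ≈ 2.8383.

2.84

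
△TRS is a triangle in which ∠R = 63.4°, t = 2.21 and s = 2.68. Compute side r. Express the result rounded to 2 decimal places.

2.60

By the law of cosines, r² = s² + t² − 2·s·t·cos R = 6.7625, so r ≈ 2.6005.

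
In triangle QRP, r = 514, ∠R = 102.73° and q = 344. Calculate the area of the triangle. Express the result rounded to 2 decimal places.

52607.20

Law of sines: sin Q = q·sin R/r ≈ 0.65281.
Since r ≥ q, only the acute value applies: ∠Q ≈ 40.75°.
Then ∠P = 180° − ∠R − ∠Q ≈ 36.52°.
Law of sines gives p = r·sin P/sin R ≈ 313.56.
Area = ½·r·q·sin P ≈ 52607.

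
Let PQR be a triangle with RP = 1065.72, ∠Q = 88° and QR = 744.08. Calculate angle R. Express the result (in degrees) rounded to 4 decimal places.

Law of sines: sin P = QR·sin Q/RP ≈ 0.69777.
Since RP ≥ QR, only the acute value applies: ∠P ≈ 44.25°.
Then ∠R = 180° − ∠Q − ∠P ≈ 47.75°.

47.7517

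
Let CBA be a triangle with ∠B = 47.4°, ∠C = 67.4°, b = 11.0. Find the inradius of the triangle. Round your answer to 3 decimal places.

r ≈ 3.591

The third angle is ∠A = 180° − ∠C − ∠B = 65.20°.
Law of sines: c = b·sin C/sin B ≈ 13.796.
Law of sines: a = b·sin A/sin B ≈ 13.566.
Area = ½·b·c·sin A ≈ 68.881.
Semiperimeter s = (13.796+11+13.566)/2 = 19.181.
Inradius = area/s = 68.881/19.181 ≈ 3.5911.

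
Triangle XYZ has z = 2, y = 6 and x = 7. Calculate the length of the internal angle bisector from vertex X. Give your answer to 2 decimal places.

1.68

By the law of cosines, cos X = (y² + z² − x²) / (2·y·z) ≈ -0.37500, so ∠X ≈ 112.02°.
The bisector from X has length 2·y·z·cos(∠X/2)/(y+z) ≈ 1.6771.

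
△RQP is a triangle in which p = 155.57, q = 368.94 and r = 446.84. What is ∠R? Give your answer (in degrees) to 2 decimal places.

By the law of cosines, cos R = (q² + p² − r²) / (2·q·p) ≈ -0.34277, so ∠R ≈ 110.05°.

110.05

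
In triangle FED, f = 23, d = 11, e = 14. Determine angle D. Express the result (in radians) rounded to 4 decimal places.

By the law of cosines, cos D = (f² + e² − d²) / (2·f·e) ≈ 0.93789, so ∠D ≈ 0.354 rad.

∠D ≈ 0.3543 rad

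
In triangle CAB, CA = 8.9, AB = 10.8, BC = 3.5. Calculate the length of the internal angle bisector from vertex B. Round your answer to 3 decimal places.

By the law of cosines, cos B = (AB² + BC² − CA²) / (2·AB·BC) ≈ 0.65714, so ∠B ≈ 0.854 rad.
The bisector from B has length 2·AB·BC·cos(∠B/2)/(AB+BC) ≈ 4.8123.

t_B ≈ 4.812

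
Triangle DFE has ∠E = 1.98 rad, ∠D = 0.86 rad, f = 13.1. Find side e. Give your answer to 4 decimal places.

The third angle is ∠F = π − ∠E − ∠D = 0.302 rad.
Law of sines: e = f·sin E/sin F ≈ 40.46.

40.4605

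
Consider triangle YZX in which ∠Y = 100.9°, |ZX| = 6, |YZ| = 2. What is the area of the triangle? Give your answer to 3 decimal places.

Law of sines: sin X = |YZ|·sin Y/|ZX| ≈ 0.32732.
Since |ZX| ≥ |YZ|, only the acute value applies: ∠X ≈ 19.11°.
Then ∠Z = 180° − ∠Y − ∠X ≈ 59.99°.
Law of sines gives |XY| = |ZX|·sin Z/sin Y ≈ 5.2913.
Area = ½·|ZX|·|YZ|·sin Z ≈ 5.1958.

area ≈ 5.196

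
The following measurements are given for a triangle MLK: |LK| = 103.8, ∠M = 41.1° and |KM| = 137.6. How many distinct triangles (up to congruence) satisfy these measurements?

|KM|·sin M = 137.6·sin(41.1°) ≈ 90.45.
Since |KM| sin M < |LK| < |KM| (90.45 < 103.8 < 137.6), two triangles exist.

2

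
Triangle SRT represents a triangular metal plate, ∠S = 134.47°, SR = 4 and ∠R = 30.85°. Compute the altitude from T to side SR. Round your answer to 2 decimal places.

The third angle is ∠T = 180° − ∠S − ∠R = 14.68°.
Law of sines: RT = SR·sin S/sin T ≈ 11.264.
Law of sines: TS = SR·sin R/sin T ≈ 8.0939.
Area = ½·SR·RT·sin R ≈ 11.552.
The altitude from T has length 2·area/SR ≈ 5.776.

h_T ≈ 5.78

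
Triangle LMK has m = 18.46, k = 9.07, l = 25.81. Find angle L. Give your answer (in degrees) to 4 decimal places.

By the law of cosines, cos L = (m² + k² − l²) / (2·m·k) ≈ -0.72602, so ∠L ≈ 136.55°.

∠L ≈ 136.5541°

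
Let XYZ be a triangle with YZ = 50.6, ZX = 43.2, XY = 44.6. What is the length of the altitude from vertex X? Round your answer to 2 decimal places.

h_X ≈ 35.86

Semiperimeter s = (50.6 + 43.2 + 44.6)/2 = 69.2.
Heron's formula: area = √(69.2·18.6·26·24.6) ≈ 907.33.
The altitude from X has length 2·area/YZ ≈ 35.863.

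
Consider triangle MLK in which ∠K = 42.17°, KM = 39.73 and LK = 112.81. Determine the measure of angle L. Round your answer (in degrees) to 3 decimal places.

By the law of cosines, ML² = LK² + KM² − 2·LK·KM·cos K = 7660.9, so ML ≈ 87.527.
Law of cosines again: cos L = (ML² + LK² − KM²)/(2·ML·LK) ≈ 0.95244, so ∠L ≈ 17.74°.

∠L ≈ 17.742°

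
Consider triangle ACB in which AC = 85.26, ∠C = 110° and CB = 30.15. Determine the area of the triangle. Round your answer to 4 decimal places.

Area = ½·AC·CB·sin C ≈ 1207.8.

area ≈ 1207.7818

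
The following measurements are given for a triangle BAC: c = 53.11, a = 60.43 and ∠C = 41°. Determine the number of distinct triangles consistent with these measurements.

2

a·sin C = 60.43·sin(41°) ≈ 39.65.
Since a sin C < c < a (39.65 < 53.11 < 60.43), two triangles exist.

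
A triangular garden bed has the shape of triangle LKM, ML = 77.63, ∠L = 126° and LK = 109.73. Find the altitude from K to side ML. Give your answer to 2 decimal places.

By the law of cosines, KM² = ML² + LK² − 2·ML·LK·cos L = 28081, so KM ≈ 167.57.
Area = ½·ML·LK·sin L ≈ 3445.7.
The altitude from K has length 2·area/ML ≈ 88.773.

88.77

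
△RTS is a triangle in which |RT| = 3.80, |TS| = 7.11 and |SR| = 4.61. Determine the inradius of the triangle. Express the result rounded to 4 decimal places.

1.0222

Semiperimeter s = (7.11 + 4.61 + 3.8)/2 = 7.76.
Heron's formula: area = √(7.76·0.65·3.15·3.96) ≈ 7.9321.
Inradius = area/s = 7.9321/7.76 ≈ 1.0222.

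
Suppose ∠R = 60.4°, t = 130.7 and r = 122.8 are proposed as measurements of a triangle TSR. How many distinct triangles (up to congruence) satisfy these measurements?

2

t·sin R = 130.7·sin(60.4°) ≈ 113.6.
Since t sin R < r < t (113.6 < 122.8 < 130.7), two triangles exist.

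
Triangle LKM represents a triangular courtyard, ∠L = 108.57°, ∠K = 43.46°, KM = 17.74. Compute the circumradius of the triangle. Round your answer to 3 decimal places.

9.357

The third angle is ∠M = 180° − ∠L − ∠K = 27.97°.
Law of sines: ML = KM·sin K/sin L ≈ 12.873.
Law of sines: LK = KM·sin M/sin L ≈ 8.7772.
Circumradius = KM/(2 sin L) ≈ 9.3572.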